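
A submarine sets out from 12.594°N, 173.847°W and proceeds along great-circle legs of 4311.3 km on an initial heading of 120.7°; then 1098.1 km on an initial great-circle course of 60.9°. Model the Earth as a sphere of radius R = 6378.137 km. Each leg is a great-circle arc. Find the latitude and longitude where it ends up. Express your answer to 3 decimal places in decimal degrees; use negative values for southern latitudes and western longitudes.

Apply the spherical direct solution leg by leg, carrying full precision between legs.
Leg 1: from (12.594°, -173.847°), δ = 4311.3/6378.137 = 0.675950 rad, θ = 120.7° → φ = -8.142°, λ = -140.929°.
Leg 2: from (-8.142°, -140.929°), δ = 1098.1/6378.137 = 0.172166 rad, θ = 60.9° → φ = -3.271°, λ = -132.306°.

latitude -3.271°, longitude -132.306°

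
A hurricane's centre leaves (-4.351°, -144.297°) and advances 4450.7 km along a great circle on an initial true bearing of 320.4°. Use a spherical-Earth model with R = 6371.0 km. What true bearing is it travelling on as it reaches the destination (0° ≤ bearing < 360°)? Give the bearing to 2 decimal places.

Central angle δ = d/R = 0.698587 rad.
Converting: φ₁ = -0.075939 rad, θ = 5.592035 rad.
Applying the spherical law of cosines for sides, sin φ₂ = sin φ₁ cos δ + cos φ₁ sin δ cos θ = 0.436022, so φ₂ = 25.850°.
For the longitude increment, Δλ = atan2( sin θ sin δ cos φ₁, cos δ − sin φ₁ sin φ₂ ) = atan2(-0.408769, 0.798831) = -27.099°.
λ₂ = λ₁ + Δλ = -171.396°.
The forward bearing on arrival equals the back-azimuth from the destination plus 180°.
Back-azimuth from P₂ (25.85°, -171.40°) to P₁ (-4.35°, -144.30°), with Δλ' = λ₁ − λ₂ = 27.10°: atan2( sin Δλ' cos φ₁ , cos φ₂ sin φ₁ − sin φ₂ cos φ₁ cos Δλ' ) = 135.07°.
Final bearing = (135.07° + 180°) mod 360° = 315.07°.

final bearing 315.07°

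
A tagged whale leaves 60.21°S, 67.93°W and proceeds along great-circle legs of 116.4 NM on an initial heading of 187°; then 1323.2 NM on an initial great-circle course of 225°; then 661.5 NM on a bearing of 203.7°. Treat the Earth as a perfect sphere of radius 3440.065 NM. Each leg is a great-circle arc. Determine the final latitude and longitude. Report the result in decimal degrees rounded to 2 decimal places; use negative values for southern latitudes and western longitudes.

latitude -79.76°, longitude -147.21°

Apply the spherical direct solution leg by leg, carrying full precision between legs.
Leg 1: from (-60.21°, -67.93°), δ = 116.4/3440.065 = 0.033837 rad, θ = 187° → φ = -62.13°, λ = -68.44°.
Leg 2: from (-62.13°, -68.44°), δ = 1323.2/3440.065 = 0.384644 rad, θ = 225° → φ = -70.64°, λ = -121.61°.
Leg 3: from (-70.64°, -121.61°), δ = 661.5/3440.065 = 0.192293 rad, θ = 203.7° → φ = -79.76°, λ = -147.21°.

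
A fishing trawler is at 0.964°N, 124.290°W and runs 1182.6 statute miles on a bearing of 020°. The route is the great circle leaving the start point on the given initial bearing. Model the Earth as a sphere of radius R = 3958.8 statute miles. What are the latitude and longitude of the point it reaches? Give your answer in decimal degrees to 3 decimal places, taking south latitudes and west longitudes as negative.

latitude 17.013°, longitude -118.248°

Angular distance δ = d/R = 1182.6 / 3958.8 = 0.298727 rad.
Converting: φ₁ = 0.016825 rad, θ = 0.349066 rad.
Applying the spherical law of cosines for sides, sin φ₂ = sin φ₁ cos δ + cos φ₁ sin δ cos θ = 0.292595, so φ₂ = 17.013°.
Δλ = atan2( sin θ sin δ cos φ₁ , cos δ − sin φ₁ sin φ₂ ) = atan2(0.100644, 0.950789) = 0.105460 rad = 6.042°.
λ₂ = λ₁ + Δλ = -118.248°.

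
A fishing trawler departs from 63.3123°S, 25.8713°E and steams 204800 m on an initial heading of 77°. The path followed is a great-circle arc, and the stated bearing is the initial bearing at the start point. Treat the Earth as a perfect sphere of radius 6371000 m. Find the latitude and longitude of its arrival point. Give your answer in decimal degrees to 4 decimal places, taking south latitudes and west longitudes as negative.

δ = 204800/6371000 = 0.032146 rad (1.8418°).
Start latitude φ₁ = -1.105008 rad; initial bearing θ = 1.343904 rad.
sin φ₂ = sin φ₁ cos δ + cos φ₁ sin δ cos θ = (-0.893468)(0.999483) + (0.449127)(0.032140)(0.224951) = -0.889759
φ₂ = asin(-0.889759) = -1.096817 rad = -62.8430°.
Then Δλ = atan2(0.014065, 0.204512) = 0.068665 rad, from sin θ sin δ cos φ₁ over cos δ − sin φ₁ sin φ₂.
λ₂ = 25.8713° + 3.9342° = 29.8055°.

latitude -62.8430°, longitude 29.8055°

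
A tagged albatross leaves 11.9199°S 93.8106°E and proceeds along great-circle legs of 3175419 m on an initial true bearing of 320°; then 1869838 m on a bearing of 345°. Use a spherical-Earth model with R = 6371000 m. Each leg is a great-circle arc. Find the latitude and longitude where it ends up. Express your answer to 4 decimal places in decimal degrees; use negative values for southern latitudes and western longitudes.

Apply the spherical direct solution leg by leg, carrying full precision between legs.
Leg 1: from (-11.9199°, 93.8106°), δ = 3175419/6371000 = 0.498418 rad, θ = 320° → φ = 10.1884°, λ = 75.6188°.
Leg 2: from (10.1884°, 75.6188°), δ = 1869838/6371000 = 0.293492 rad, θ = 345° → φ = 26.3820°, λ = 70.8244°.

latitude 26.3820°, longitude 70.8244°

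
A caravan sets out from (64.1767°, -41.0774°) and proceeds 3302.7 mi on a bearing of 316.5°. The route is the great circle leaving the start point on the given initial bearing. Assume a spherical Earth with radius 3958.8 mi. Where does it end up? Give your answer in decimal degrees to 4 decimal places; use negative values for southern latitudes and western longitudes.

Angular distance δ = d/R = 3302.7 / 3958.8 = 0.834268 rad.
Converting: φ₁ = 1.120095 rad, θ = 5.523967 rad.
sin φ₂ = sin φ₁ cos δ + cos φ₁ sin δ cos θ = (0.900142)(0.671720) + (0.435597)(0.740805)(0.725374) = 0.838716
φ₂ = asin(0.838716) = 0.994922 rad = 57.0048°.
For the longitude increment, Δλ = atan2( sin θ sin δ cos φ₁, cos δ − sin φ₁ sin φ₂ ) = atan2(-0.222127, -0.083243) = -110.5438°.
Hence λ₂ = -41.0774° + -110.5438° = -151.6212°.

latitude 57.0048°, longitude -151.6212°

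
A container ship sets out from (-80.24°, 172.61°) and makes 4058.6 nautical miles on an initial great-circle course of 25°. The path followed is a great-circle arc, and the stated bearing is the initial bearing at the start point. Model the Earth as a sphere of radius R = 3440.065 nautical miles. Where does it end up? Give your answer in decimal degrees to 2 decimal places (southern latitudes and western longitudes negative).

latitude -13.51°, longitude -163.70°

The arc subtends δ = 4058.6/3440.065 = 1.179803 rad at the centre.
With φ₁ = -80.24° = -1.400452 rad and θ = 25° = 0.436332 rad:
Destination latitude: φ₂ = arcsin( sin φ₁ cos δ + cos φ₁ sin δ cos θ ) = arcsin(-0.233547) = -13.51°.
Δλ = atan2( sin θ sin δ cos φ₁ , cos δ − sin φ₁ sin φ₂ ) = atan2(0.066236, 0.150940) = 0.413521 rad = 23.69°.
λ₂ = 172.61° + 23.69° = 196.30°, normalized to (−180°, 180°] → -163.70°.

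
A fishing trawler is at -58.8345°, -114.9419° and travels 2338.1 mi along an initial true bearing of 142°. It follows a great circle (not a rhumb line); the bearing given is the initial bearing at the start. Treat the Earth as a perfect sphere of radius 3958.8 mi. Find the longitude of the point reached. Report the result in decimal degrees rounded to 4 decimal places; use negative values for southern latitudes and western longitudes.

Central angle δ = d/R = 0.590608 rad.
Start latitude φ₁ = -1.026856 rad; initial bearing θ = 2.478368 rad.
sin φ₂ = sin φ₁ cos δ + cos φ₁ sin δ cos θ = (-0.855676)(0.830602) + (0.517512)(0.556866)(-0.788011) = -0.937819
φ₂ = asin(-0.937819) = -1.216293 rad = -69.6885°.
Then Δλ = atan2(0.177424, 0.028133) = 1.413544 rad, from sin θ sin δ cos φ₁ over cos δ − sin φ₁ sin φ₂.
λ₂ = λ₁ + Δλ = -33.9518°.

longitude -33.9518°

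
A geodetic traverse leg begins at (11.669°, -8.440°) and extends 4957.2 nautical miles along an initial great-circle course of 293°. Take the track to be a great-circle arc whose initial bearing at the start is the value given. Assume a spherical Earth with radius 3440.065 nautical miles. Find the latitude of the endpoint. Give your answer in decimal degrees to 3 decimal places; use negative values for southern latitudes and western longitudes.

Angular distance δ = d/R = 4957.2 / 3440.065 = 1.441019 rad.
Converting: φ₁ = 0.203662 rad, θ = 5.113815 rad.
Destination latitude: φ₂ = arcsin( sin φ₁ cos δ + cos φ₁ sin δ cos θ ) = arcsin(0.405613) = 23.930°.
Δλ = atan2( sin θ sin δ cos φ₁ , cos δ − sin φ₁ sin φ₂ ) = atan2(-0.893899, 0.047375) = -1.517848 rad = -86.966°.
λ₂ = λ₁ + Δλ = -95.406°.

latitude 23.930°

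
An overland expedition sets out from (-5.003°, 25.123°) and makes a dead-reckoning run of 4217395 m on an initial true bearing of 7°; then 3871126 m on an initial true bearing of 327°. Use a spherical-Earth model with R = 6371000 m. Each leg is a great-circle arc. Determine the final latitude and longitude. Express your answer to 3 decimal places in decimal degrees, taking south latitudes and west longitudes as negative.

latitude 57.759°, longitude -5.427°

Apply the spherical direct solution leg by leg, carrying full precision between legs.
Leg 1: from (-5.003°, 25.123°), δ = 4217395/6371000 = 0.661968 rad, θ = 7° → φ = 32.614°, λ = 30.225°.
Leg 2: from (32.614°, 30.225°), δ = 3871126/6371000 = 0.607617 rad, θ = 327° → φ = 57.759°, λ = -5.427°.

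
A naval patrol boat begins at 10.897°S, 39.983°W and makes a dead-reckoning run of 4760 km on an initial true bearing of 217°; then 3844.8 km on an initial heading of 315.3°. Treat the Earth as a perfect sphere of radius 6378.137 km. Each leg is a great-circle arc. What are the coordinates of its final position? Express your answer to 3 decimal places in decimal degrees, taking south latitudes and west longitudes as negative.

latitude -14.727°, longitude -97.786°

Apply the spherical direct solution leg by leg, carrying full precision between legs.
Leg 1: from (-10.897°, -39.983°), δ = 4760/6378.137 = 0.746299 rad, θ = 217° → φ = -42.162°, λ = -73.434°.
Leg 2: from (-42.162°, -73.434°), δ = 3844.8/6378.137 = 0.602809 rad, θ = 315.3° → φ = -14.727°, λ = -97.786°.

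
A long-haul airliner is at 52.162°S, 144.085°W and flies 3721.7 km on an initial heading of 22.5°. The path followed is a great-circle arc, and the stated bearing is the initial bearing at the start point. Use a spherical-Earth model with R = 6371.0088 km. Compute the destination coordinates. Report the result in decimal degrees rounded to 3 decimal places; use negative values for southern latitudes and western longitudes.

latitude -20.257°, longitude -131.084°

The arc subtends δ = 3721.7/6371.0088 = 0.584162 rad at the centre.
With φ₁ = -52.162° = -0.910399 rad and θ = 22.5° = 0.392699 rad:
sin φ₂ = sin φ₁ cos δ + cos φ₁ sin δ cos θ = (-0.789748)(0.834175) + (0.613431)(0.551500)(0.923880) = -0.346233
φ₂ = asin(-0.346233) = -0.353552 rad = -20.257°.
Δλ = atan2( sin θ sin δ cos φ₁ , cos δ − sin φ₁ sin φ₂ ) = atan2(0.129465, 0.560738) = 0.226907 rad = 13.001°.
λ₂ = λ₁ + Δλ = -131.084°.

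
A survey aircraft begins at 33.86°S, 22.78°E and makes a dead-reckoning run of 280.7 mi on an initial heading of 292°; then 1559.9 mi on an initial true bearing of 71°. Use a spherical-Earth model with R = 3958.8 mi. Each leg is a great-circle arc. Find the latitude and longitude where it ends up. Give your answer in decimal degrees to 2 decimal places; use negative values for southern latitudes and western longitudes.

Apply the spherical direct solution leg by leg, carrying full precision between legs.
Leg 1: from (-33.86°, 22.78°), δ = 280.7/3958.8 = 0.070905 rad, θ = 292° → φ = -32.26°, λ = 18.33°.
Leg 2: from (-32.26°, 18.33°), δ = 1559.9/3958.8 = 0.394034 rad, θ = 71° → φ = -22.78°, λ = 41.51°.

latitude -22.78°, longitude 41.51°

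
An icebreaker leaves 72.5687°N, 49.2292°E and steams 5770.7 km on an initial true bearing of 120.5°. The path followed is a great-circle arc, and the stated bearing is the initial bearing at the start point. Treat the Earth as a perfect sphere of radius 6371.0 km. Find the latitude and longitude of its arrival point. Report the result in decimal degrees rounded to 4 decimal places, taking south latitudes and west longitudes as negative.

latitude 27.9757°, longitude 99.3798°

δ = 5770.7/6371 = 0.905776 rad (51.8972°).
Converting: φ₁ = 1.266563 rad, θ = 2.103122 rad.
Destination latitude: φ₂ = arcsin( sin φ₁ cos δ + cos φ₁ sin δ cos θ ) = arcsin(0.469097) = 27.9757°.
For the longitude increment, Δλ = atan2( sin θ sin δ cos φ₁, cos δ − sin φ₁ sin φ₂ ) = atan2(0.203109, 0.169521) = 50.1506°.
λ₂ = 49.2292° + 50.1506° = 99.3798°.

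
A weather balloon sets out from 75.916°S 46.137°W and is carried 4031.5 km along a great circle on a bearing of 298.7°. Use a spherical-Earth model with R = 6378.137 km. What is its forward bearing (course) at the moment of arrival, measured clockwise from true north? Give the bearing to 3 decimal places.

final bearing 342.263°

Angular distance δ = d/R = 4031.5 / 6378.137 = 0.632081 rad.
Converting: φ₁ = -1.324984 rad, θ = 5.213298 rad.
Applying the spherical law of cosines for sides, sin φ₂ = sin φ₁ cos δ + cos φ₁ sin δ cos θ = -0.713504, so φ₂ = -45.521°.
For the longitude increment, Δλ = atan2( sin θ sin δ cos φ₁, cos δ − sin φ₁ sin φ₂ ) = atan2(-0.126111, 0.114744) = -47.702°.
Hence λ₂ = -46.137° + -47.702° = -93.839°.
The forward bearing on arrival equals the back-azimuth from the destination plus 180°.
Back-azimuth from P₂ (-45.521°, -93.839°) to P₁ (-75.916°, -46.137°), with Δλ' = λ₁ − λ₂ = 47.702°: atan2( sin Δλ' cos φ₁ , cos φ₂ sin φ₁ − sin φ₂ cos φ₁ cos Δλ' ) = 162.263°.
Final bearing = (162.263° + 180°) mod 360° = 342.263°.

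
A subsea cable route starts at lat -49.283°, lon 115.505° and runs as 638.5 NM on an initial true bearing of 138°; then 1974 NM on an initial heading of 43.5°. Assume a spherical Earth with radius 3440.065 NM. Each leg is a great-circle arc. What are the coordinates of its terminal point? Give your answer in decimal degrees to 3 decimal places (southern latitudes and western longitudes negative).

latitude -28.927°, longitude 153.725°

Apply the spherical direct solution leg by leg, carrying full precision between legs.
Leg 1: from (-49.283°, 115.505°), δ = 638.5/3440.065 = 0.185607 rad, θ = 138° → φ = -56.552°, λ = 128.451°.
Leg 2: from (-56.552°, 128.451°), δ = 1974/3440.065 = 0.573826 rad, θ = 43.5° → φ = -28.927°, λ = 153.725°.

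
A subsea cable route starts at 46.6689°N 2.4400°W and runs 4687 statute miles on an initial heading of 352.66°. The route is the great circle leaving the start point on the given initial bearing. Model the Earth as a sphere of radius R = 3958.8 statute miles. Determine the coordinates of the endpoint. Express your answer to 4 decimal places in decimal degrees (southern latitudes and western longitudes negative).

latitude 64.7863°, longitude -166.3146°

Central angle δ = d/R = 1.183945 rad.
With φ₁ = 46.6689° = 0.814526 rad and θ = 352.66° = 6.155078 rad:
Destination latitude: φ₂ = arcsin( sin φ₁ cos δ + cos φ₁ sin δ cos θ ) = arcsin(0.904725) = 64.7863°.
Then Δλ = atan2(-0.081190, -0.280823) = -2.860152 rad, from sin θ sin δ cos φ₁ over cos δ − sin φ₁ sin φ₂.
λ₂ = λ₁ + Δλ = -166.3146°.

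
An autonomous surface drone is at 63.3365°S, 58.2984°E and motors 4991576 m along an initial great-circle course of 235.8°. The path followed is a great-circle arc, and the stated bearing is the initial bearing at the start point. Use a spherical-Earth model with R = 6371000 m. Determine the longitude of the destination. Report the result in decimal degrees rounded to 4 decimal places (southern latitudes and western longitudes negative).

longitude -35.2880°

The arc subtends δ = 4991576/6371000 = 0.783484 rad at the centre.
Converting: φ₁ = -1.105430 rad, θ = 4.115486 rad.
Destination latitude: φ₂ = arcsin( sin φ₁ cos δ + cos φ₁ sin δ cos θ ) = arcsin(-0.811135) = -54.2070°.
Δλ = atan2( sin θ sin δ cos φ₁ , cos δ − sin φ₁ sin φ₂ ) = atan2(-0.261941, -0.016418) = -1.633391 rad = -93.5864°.
λ₂ = 58.2984° + -93.5864° = -35.2880°.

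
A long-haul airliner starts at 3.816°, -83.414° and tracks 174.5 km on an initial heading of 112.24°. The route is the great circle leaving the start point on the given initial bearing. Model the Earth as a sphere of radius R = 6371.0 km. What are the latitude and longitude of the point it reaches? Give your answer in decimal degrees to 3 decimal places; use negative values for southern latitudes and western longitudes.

Angular distance δ = d/R = 174.5 / 6371 = 0.027390 rad.
With φ₁ = 3.816° = 0.066602 rad and θ = 112.24° = 1.958958 rad:
sin φ₂ = sin φ₁ cos δ + cos φ₁ sin δ cos θ = (0.066553)(0.999625) + (0.997783)(0.027386)(-0.378487) = 0.056185
φ₂ = asin(0.056185) = 0.056215 rad = 3.221°.
Then Δλ = atan2(0.025293, 0.995886) = 0.025392 rad, from sin θ sin δ cos φ₁ over cos δ − sin φ₁ sin φ₂.
Hence λ₂ = -83.414° + 1.455° = -81.959°.

latitude 3.221°, longitude -81.959°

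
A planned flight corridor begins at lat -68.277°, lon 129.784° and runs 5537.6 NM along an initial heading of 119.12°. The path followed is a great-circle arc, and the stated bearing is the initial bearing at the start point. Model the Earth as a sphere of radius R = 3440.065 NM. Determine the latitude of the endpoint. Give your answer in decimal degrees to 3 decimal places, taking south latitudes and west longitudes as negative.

latitude -8.269°

Angular distance δ = d/R = 5537.6 / 3440.065 = 1.609737 rad.
With φ₁ = -68.277° = -1.191658 rad and θ = 119.12° = 2.079036 rad:
sin φ₂ = sin φ₁ cos δ + cos φ₁ sin δ cos θ = (-0.928984)(-0.038931) + (0.370120)(0.999242)(-0.486640) = -0.143812
φ₂ = asin(-0.143812) = -0.144313 rad = -8.269°.
For the longitude increment, Δλ = atan2( sin θ sin δ cos φ₁, cos δ − sin φ₁ sin φ₂ ) = atan2(0.323092, -0.172530) = 118.102°.
λ₂ = 129.784° + 118.102° = 247.886°, normalized to (−180°, 180°] → -112.114°.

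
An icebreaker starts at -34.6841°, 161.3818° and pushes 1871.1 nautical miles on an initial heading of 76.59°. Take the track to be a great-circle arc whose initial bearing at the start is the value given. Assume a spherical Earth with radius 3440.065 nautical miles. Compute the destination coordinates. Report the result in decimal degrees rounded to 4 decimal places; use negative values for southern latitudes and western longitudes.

latitude -22.8452°, longitude -165.5096°

The arc subtends δ = 1871.1/3440.065 = 0.543914 rad at the centre.
Converting: φ₁ = -0.605352 rad, θ = 1.336748 rad.
Destination latitude: φ₂ = arcsin( sin φ₁ cos δ + cos φ₁ sin δ cos θ ) = arcsin(-0.388243) = -22.8452°.
Then Δλ = atan2(0.413930, 0.634760) = 0.577854 rad, from sin θ sin δ cos φ₁ over cos δ − sin φ₁ sin φ₂.
λ₂ = 161.3818° + 33.1086° = 194.4904°, normalized to (−180°, 180°] → -165.5096°.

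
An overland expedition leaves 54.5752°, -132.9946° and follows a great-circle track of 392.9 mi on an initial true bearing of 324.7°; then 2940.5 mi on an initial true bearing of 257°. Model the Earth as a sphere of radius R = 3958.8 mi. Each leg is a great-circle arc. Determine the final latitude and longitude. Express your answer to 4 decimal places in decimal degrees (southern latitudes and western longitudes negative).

Apply the spherical direct solution leg by leg, carrying full precision between legs.
Leg 1: from (54.5752°, -132.9946°), δ = 392.9/3958.8 = 0.099247 rad, θ = 324.7° → φ = 59.0638°, λ = -139.3893°.
Leg 2: from (59.0638°, -139.3893°), δ = 2940.5/3958.8 = 0.742776 rad, θ = 257° → φ = 33.6138°, λ = 168.3018°.

latitude 33.6138°, longitude 168.3018°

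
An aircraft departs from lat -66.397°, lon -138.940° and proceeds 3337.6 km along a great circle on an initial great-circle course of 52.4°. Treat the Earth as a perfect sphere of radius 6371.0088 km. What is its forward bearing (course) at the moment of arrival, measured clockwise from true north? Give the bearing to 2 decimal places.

The arc subtends δ = 3337.6/6371.0088 = 0.523873 rad at the centre.
With φ₁ = -66.397° = -1.158846 rad and θ = 52.4° = 0.914553 rad:
Destination latitude: φ₂ = arcsin( sin φ₁ cos δ + cos φ₁ sin δ cos θ ) = arcsin(-0.671241) = -42.163°.
For the longitude increment, Δλ = atan2( sin θ sin δ cos φ₁, cos δ − sin φ₁ sin φ₂ ) = atan2(0.158691, 0.250802) = 32.323°.
λ₂ = λ₁ + Δλ = -106.617°.
The forward bearing on arrival equals the back-azimuth from the destination plus 180°.
Back-azimuth from P₂ (-42.16°, -106.62°) to P₁ (-66.40°, -138.94°), with Δλ' = λ₁ − λ₂ = -32.32°: atan2( sin Δλ' cos φ₁ , cos φ₂ sin φ₁ − sin φ₂ cos φ₁ cos Δλ' ) = 205.34°.
Final bearing = (205.34° + 180°) mod 360° = 25.34°.

final bearing 25.34°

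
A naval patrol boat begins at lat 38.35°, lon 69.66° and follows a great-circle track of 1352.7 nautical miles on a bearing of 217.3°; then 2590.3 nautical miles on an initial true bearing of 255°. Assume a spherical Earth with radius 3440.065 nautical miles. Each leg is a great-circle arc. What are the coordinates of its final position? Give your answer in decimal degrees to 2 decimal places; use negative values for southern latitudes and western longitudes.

latitude 4.41°, longitude 13.91°

Apply the spherical direct solution leg by leg, carrying full precision between legs.
Leg 1: from (38.35°, 69.66°), δ = 1352.7/3440.065 = 0.393219 rad, θ = 217.3° → φ = 19.52°, λ = 55.40°.
Leg 2: from (19.52°, 55.40°), δ = 2590.3/3440.065 = 0.752980 rad, θ = 255° → φ = 4.41°, λ = 13.91°.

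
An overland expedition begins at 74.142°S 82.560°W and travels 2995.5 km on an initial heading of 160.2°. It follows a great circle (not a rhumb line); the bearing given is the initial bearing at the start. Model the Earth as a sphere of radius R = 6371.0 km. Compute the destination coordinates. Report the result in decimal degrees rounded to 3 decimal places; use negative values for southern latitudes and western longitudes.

The arc subtends δ = 2995.5/6371 = 0.470177 rad at the centre.
Converting: φ₁ = -1.294022 rad, θ = 2.796017 rad.
Destination latitude: φ₂ = arcsin( sin φ₁ cos δ + cos φ₁ sin δ cos θ ) = arcsin(-0.974037) = -76.915°.
For the longitude increment, Δλ = atan2( sin θ sin δ cos φ₁, cos δ − sin φ₁ sin φ₂ ) = atan2(0.041934, -0.045479) = 137.322°.
λ₂ = λ₁ + Δλ = 54.762°.

latitude -76.915°, longitude 54.762°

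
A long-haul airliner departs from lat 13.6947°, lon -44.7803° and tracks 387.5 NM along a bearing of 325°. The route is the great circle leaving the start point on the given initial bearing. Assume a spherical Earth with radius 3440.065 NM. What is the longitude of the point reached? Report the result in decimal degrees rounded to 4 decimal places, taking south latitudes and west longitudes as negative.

Angular distance δ = d/R = 387.5 / 3440.065 = 0.112643 rad.
Converting: φ₁ = 0.239018 rad, θ = 5.672320 rad.
Applying the spherical law of cosines for sides, sin φ₂ = sin φ₁ cos δ + cos φ₁ sin δ cos θ = 0.324707, so φ₂ = 18.9478°.
For the longitude increment, Δλ = atan2( sin θ sin δ cos φ₁, cos δ − sin φ₁ sin φ₂ ) = atan2(-0.062640, 0.916789) = -3.9087°.
λ₂ = -44.7803° + -3.9087° = -48.6890°.

longitude -48.6890°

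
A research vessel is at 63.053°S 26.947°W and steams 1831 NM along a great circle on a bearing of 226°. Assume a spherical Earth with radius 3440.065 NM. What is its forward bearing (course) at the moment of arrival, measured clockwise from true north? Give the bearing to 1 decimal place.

The arc subtends δ = 1831/3440.065 = 0.532257 rad at the centre.
Converting: φ₁ = -1.100482 rad, θ = 3.944444 rad.
Destination latitude: φ₂ = arcsin( sin φ₁ cos δ + cos φ₁ sin δ cos θ ) = arcsin(-0.927862) = -68.104°.
Then Δλ = atan2(-0.165428, 0.034543) = -1.364943 rad, from sin θ sin δ cos φ₁ over cos δ − sin φ₁ sin φ₂.
λ₂ = λ₁ + Δλ = -105.152°.
The forward bearing on arrival equals the back-azimuth from the destination plus 180°.
Back-azimuth from P₂ (-68.1°, -105.2°) to P₁ (-63.1°, -26.9°), with Δλ' = λ₁ − λ₂ = 78.2°: atan2( sin Δλ' cos φ₁ , cos φ₂ sin φ₁ − sin φ₂ cos φ₁ cos Δλ' ) = 119.1°.
Final bearing = (119.1° + 180°) mod 360° = 299.1°.

final bearing 299.1°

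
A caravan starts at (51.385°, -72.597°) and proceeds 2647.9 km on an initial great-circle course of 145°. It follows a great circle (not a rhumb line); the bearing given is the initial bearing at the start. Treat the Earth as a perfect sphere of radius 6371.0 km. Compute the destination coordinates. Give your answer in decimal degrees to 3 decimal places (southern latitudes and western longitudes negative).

latitude 30.559°, longitude -56.996°

Central angle δ = d/R = 0.415618 rad.
Start latitude φ₁ = 0.896837 rad; initial bearing θ = 2.530727 rad.
Applying the spherical law of cosines for sides, sin φ₂ = sin φ₁ cos δ + cos φ₁ sin δ cos θ = 0.508430, so φ₂ = 30.559°.
Then Δλ = atan2(0.144528, 0.517601) = 0.272291 rad, from sin θ sin δ cos φ₁ over cos δ − sin φ₁ sin φ₂.
Hence λ₂ = -72.597° + 15.601° = -56.996°.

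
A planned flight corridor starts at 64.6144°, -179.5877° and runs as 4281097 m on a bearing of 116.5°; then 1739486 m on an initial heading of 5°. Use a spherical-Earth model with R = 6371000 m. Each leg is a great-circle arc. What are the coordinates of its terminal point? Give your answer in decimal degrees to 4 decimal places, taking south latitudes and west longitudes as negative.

latitude 51.5788°, longitude -133.8898°

Apply the spherical direct solution leg by leg, carrying full precision between legs.
Leg 1: from (64.6144°, -179.5877°), δ = 4281097/6371000 = 0.671966 rad, θ = 116.5° → φ = 36.0118°, λ = -136.0572°.
Leg 2: from (36.0118°, -136.0572°), δ = 1739486/6371000 = 0.273032 rad, θ = 5° → φ = 51.5788°, λ = -133.8898°.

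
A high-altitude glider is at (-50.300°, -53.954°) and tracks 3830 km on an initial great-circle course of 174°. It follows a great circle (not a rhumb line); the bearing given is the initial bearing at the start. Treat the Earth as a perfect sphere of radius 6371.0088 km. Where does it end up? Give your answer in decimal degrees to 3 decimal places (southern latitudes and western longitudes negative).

Central angle δ = d/R = 0.601161 rad.
Start latitude φ₁ = -0.877901 rad; initial bearing θ = 3.036873 rad.
Destination latitude: φ₂ = arcsin( sin φ₁ cos δ + cos φ₁ sin δ cos θ ) = arcsin(-0.993816) = -83.625°.
For the longitude increment, Δλ = atan2( sin θ sin δ cos φ₁, cos δ − sin φ₁ sin φ₂ ) = atan2(0.037765, 0.060038) = 32.170°.
λ₂ = -53.954° + 32.170° = -21.784°.

latitude -83.625°, longitude -21.784°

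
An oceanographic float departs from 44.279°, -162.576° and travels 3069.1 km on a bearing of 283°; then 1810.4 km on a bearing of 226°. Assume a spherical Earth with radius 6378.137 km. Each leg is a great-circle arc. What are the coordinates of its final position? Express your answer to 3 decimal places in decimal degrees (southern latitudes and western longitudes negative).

Apply the spherical direct solution leg by leg, carrying full precision between legs.
Leg 1: from (44.279°, -162.576°), δ = 3069.1/6378.137 = 0.481191 rad, θ = 283° → φ = 43.901°, λ = 158.677°.
Leg 2: from (43.901°, 158.677°), δ = 1810.4/6378.137 = 0.283845 rad, θ = 226° → φ = 31.702°, λ = 144.981°.

latitude 31.702°, longitude 144.981°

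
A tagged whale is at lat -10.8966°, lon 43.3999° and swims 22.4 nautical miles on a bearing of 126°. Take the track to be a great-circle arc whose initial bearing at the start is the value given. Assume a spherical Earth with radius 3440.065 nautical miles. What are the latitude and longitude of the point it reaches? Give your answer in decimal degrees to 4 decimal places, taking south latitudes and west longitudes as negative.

latitude -11.1157°, longitude 43.7075°

The arc subtends δ = 22.4/3440.065 = 0.006512 rad at the centre.
Start latitude φ₁ = -0.190182 rad; initial bearing θ = 2.199115 rad.
Applying the spherical law of cosines for sides, sin φ₂ = sin φ₁ cos δ + cos φ₁ sin δ cos θ = -0.192791, so φ₂ = -11.1157°.
Then Δλ = atan2(0.005173, 0.963534) = 0.005369 rad, from sin θ sin δ cos φ₁ over cos δ − sin φ₁ sin φ₂.
λ₂ = λ₁ + Δλ = 43.7075°.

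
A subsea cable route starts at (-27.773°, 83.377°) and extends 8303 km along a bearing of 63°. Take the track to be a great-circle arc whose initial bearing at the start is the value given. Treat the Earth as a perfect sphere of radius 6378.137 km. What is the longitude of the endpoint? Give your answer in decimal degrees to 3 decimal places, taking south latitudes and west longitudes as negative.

δ = 8303/6378.137 = 1.301791 rad (74.5871°).
Start latitude φ₁ = -0.484730 rad; initial bearing θ = 1.099557 rad.
Applying the spherical law of cosines for sides, sin φ₂ = sin φ₁ cos δ + cos φ₁ sin δ cos θ = 0.263402, so φ₂ = 15.272°.
For the longitude increment, Δλ = atan2( sin θ sin δ cos φ₁, cos δ − sin φ₁ sin φ₂ ) = atan2(0.760010, 0.388510) = 62.924°.
Hence λ₂ = 83.377° + 62.924° = 146.301°.

longitude 146.301°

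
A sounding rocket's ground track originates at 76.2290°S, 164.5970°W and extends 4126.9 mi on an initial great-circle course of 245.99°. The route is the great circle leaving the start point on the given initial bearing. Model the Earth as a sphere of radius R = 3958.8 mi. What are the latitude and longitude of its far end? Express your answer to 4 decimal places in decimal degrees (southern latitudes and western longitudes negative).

Angular distance δ = d/R = 4126.9 / 3958.8 = 1.042462 rad.
Start latitude φ₁ = -1.330447 rad; initial bearing θ = 4.293335 rad.
sin φ₂ = sin φ₁ cos δ + cos φ₁ sin δ cos θ = (-0.971255)(0.504095) + (0.238042)(0.863648)(-0.406896) = -0.573256
φ₂ = asin(-0.573256) = -0.610475 rad = -34.9776°.
Δλ = atan2( sin θ sin δ cos φ₁ , cos δ − sin φ₁ sin φ₂ ) = atan2(-0.187796, -0.052683) = -1.844299 rad = -105.6705°.
λ₂ = -164.5970° + -105.6705° = -270.2675°, normalized to (−180°, 180°] → 89.7325°.

latitude -34.9776°, longitude 89.7325°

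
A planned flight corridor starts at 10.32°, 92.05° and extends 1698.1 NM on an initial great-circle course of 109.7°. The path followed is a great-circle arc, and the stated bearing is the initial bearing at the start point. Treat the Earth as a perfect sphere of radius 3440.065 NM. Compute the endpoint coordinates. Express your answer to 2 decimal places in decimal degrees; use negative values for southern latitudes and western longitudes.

latitude 0.04°, longitude 118.54°

Angular distance δ = d/R = 1698.1 / 3440.065 = 0.493624 rad.
Converting: φ₁ = 0.180118 rad, θ = 1.914626 rad.
Applying the spherical law of cosines for sides, sin φ₂ = sin φ₁ cos δ + cos φ₁ sin δ cos θ = 0.000621, so φ₂ = 0.04°.
Then Δλ = atan2(0.438872, 0.880510) = 0.462390 rad, from sin θ sin δ cos φ₁ over cos δ − sin φ₁ sin φ₂.
λ₂ = 92.05° + 26.49° = 118.54°.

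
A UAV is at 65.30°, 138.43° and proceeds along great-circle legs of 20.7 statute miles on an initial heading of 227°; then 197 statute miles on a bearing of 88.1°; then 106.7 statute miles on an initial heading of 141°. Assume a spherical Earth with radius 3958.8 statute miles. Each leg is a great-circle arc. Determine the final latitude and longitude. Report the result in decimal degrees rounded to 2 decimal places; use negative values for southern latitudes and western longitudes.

Apply the spherical direct solution leg by leg, carrying full precision between legs.
Leg 1: from (65.30°, 138.43°), δ = 20.7/3958.8 = 0.005229 rad, θ = 227° → φ = 65.09°, λ = 137.91°.
Leg 2: from (65.09°, 137.91°), δ = 197/3958.8 = 0.049763 rad, θ = 88.1° → φ = 65.04°, λ = 144.67°.
Leg 3: from (65.04°, 144.67°), δ = 106.7/3958.8 = 0.026953 rad, θ = 141° → φ = 63.82°, λ = 146.88°.

latitude 63.82°, longitude 146.88°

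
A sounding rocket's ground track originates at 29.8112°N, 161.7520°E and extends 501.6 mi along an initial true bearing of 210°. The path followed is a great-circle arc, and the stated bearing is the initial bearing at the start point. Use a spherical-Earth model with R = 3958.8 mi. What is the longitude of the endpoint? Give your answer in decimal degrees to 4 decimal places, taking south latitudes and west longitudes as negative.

Central angle δ = d/R = 0.126705 rad.
With φ₁ = 29.8112° = 0.520304 rad and θ = 210° = 3.665191 rad:
sin φ₂ = sin φ₁ cos δ + cos φ₁ sin δ cos θ = (0.497144)(0.991984) + (0.867668)(0.126366)(-0.866025) = 0.398204
φ₂ = asin(0.398204) = 0.409558 rad = 23.4659°.
Then Δλ = atan2(-0.054822, 0.794019) = -0.068934 rad, from sin θ sin δ cos φ₁ over cos δ − sin φ₁ sin φ₂.
λ₂ = λ₁ + Δλ = 157.8024°.

longitude 157.8024°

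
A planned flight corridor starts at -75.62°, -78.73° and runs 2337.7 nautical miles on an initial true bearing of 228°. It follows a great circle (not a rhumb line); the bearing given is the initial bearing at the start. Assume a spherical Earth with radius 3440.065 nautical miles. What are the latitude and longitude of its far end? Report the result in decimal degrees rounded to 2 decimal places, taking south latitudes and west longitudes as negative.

latitude -59.08°, longitude 166.64°

Angular distance δ = d/R = 2337.7 / 3440.065 = 0.679551 rad.
Start latitude φ₁ = -1.319818 rad; initial bearing θ = 3.979351 rad.
sin φ₂ = sin φ₁ cos δ + cos φ₁ sin δ cos θ = (-0.968670)(0.777855) + (0.248352)(0.628444)(-0.669131) = -0.857919
φ₂ = asin(-0.857919) = -1.031206 rad = -59.08°.
Δλ = atan2( sin θ sin δ cos φ₁ , cos δ − sin φ₁ sin φ₂ ) = atan2(-0.115986, -0.053186) = -2.000739 rad = -114.63°.
λ₂ = -78.73° + -114.63° = -193.36°, normalized to (−180°, 180°] → 166.64°.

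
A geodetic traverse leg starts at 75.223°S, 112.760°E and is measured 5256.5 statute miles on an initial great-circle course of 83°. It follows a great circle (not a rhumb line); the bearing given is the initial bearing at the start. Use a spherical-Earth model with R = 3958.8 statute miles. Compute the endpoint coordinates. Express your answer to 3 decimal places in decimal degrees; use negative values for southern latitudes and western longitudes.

latitude -11.682°, longitude -167.579°

δ = 5256.5/3958.8 = 1.327801 rad (76.0774°).
With φ₁ = -75.223° = -1.312889 rad and θ = 83° = 1.448623 rad:
Destination latitude: φ₂ = arcsin( sin φ₁ cos δ + cos φ₁ sin δ cos θ ) = arcsin(-0.202482) = -11.682°.
Then Δλ = atan2(0.245719, 0.044825) = 1.390355 rad, from sin θ sin δ cos φ₁ over cos δ − sin φ₁ sin φ₂.
λ₂ = 112.760° + 79.661° = 192.421°, normalized to (−180°, 180°] → -167.579°.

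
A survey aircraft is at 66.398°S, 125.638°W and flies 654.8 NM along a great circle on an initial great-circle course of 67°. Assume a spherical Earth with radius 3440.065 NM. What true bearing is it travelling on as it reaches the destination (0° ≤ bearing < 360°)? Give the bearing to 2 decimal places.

δ = 654.8/3440.065 = 0.190345 rad (10.9060°).
Start latitude φ₁ = -1.158864 rad; initial bearing θ = 1.169371 rad.
Destination latitude: φ₂ = arcsin( sin φ₁ cos δ + cos φ₁ sin δ cos θ ) = arcsin(-0.870200) = -60.482°.
Δλ = atan2( sin θ sin δ cos φ₁ , cos δ − sin φ₁ sin φ₂ ) = atan2(0.069729, 0.184532) = 0.361286 rad = 20.700°.
λ₂ = -125.638° + 20.700° = -104.938°.
The forward bearing on arrival equals the back-azimuth from the destination plus 180°.
Back-azimuth from P₂ (-60.48°, -104.94°) to P₁ (-66.40°, -125.64°), with Δλ' = λ₁ − λ₂ = -20.70°: atan2( sin Δλ' cos φ₁ , cos φ₂ sin φ₁ − sin φ₂ cos φ₁ cos Δλ' ) = 228.42°.
Final bearing = (228.42° + 180°) mod 360° = 48.42°.

final bearing 48.42°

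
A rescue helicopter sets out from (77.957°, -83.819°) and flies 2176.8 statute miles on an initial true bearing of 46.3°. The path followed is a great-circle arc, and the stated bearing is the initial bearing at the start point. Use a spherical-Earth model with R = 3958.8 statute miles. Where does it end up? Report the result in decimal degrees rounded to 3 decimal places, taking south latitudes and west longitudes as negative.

latitude 65.389°, longitude 31.060°

δ = 2176.8/3958.8 = 0.549864 rad (31.5049°).
Converting: φ₁ = 1.360606 rad, θ = 0.808087 rad.
sin φ₂ = sin φ₁ cos δ + cos φ₁ sin δ cos θ = (0.977991)(0.852596) + (0.208646)(0.522571)(0.690882) = 0.909160
φ₂ = asin(0.909160) = 1.141262 rad = 65.389°.
Then Δλ = atan2(0.078827, -0.036554) = 2.005011 rad, from sin θ sin δ cos φ₁ over cos δ − sin φ₁ sin φ₂.
λ₂ = -83.819° + 114.879° = 31.060°.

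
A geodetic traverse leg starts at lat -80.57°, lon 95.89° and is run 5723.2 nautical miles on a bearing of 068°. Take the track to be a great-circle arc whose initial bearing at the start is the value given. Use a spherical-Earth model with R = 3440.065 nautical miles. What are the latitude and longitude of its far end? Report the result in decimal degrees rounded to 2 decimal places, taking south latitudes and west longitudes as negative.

Angular distance δ = d/R = 5723.2 / 3440.065 = 1.663689 rad.
Start latitude φ₁ = -1.406212 rad; initial bearing θ = 1.186824 rad.
sin φ₂ = sin φ₁ cos δ + cos φ₁ sin δ cos θ = (-0.986487)(-0.092760) + (0.163843)(0.995689)(0.374607) = 0.152618
φ₂ = asin(0.152618) = 0.153217 rad = 8.78°.
Δλ = atan2( sin θ sin δ cos φ₁ , cos δ − sin φ₁ sin φ₂ ) = atan2(0.151257, 0.057796) = 1.205812 rad = 69.09°.
Hence λ₂ = 95.89° + 69.09° = 164.98°.

latitude 8.78°, longitude 164.98°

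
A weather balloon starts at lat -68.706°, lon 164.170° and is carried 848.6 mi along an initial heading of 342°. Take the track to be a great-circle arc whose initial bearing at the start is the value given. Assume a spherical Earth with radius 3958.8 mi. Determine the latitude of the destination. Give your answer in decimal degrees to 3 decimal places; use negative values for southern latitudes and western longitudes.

latitude -56.818°

The arc subtends δ = 848.6/3958.8 = 0.214358 rad at the centre.
With φ₁ = -68.706° = -1.199146 rad and θ = 342° = 5.969026 rad:
Destination latitude: φ₂ = arcsin( sin φ₁ cos δ + cos φ₁ sin δ cos θ ) = arcsin(-0.836936) = -56.818°.
For the longitude increment, Δλ = atan2( sin θ sin δ cos φ₁, cos δ − sin φ₁ sin φ₂ ) = atan2(-0.023872, 0.197316) = -6.898°.
Hence λ₂ = 164.170° + -6.898° = 157.272°.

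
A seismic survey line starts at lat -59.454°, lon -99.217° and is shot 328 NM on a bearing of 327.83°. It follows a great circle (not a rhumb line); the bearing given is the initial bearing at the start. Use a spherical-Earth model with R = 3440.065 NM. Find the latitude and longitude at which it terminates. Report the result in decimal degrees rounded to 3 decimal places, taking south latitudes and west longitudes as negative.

Central angle δ = d/R = 0.095347 rad.
Start latitude φ₁ = -1.037668 rad; initial bearing θ = 5.721713 rad.
Applying the spherical law of cosines for sides, sin φ₂ = sin φ₁ cos δ + cos φ₁ sin δ cos θ = -0.816353, so φ₂ = -54.721°.
Δλ = atan2( sin θ sin δ cos φ₁ , cos δ − sin φ₁ sin φ₂ ) = atan2(-0.025762, 0.292397) = -0.087878 rad = -5.035°.
λ₂ = λ₁ + Δλ = -104.252°.

latitude -54.721°, longitude -104.252°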